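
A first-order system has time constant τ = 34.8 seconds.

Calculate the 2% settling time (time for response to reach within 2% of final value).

For first-order system, 2% settling time ≈ 4τ = 4 × 34.8 = 139.2 s.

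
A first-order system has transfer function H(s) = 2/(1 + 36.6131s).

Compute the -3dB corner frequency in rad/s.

Corner frequency = 1/τ = 1/36.6131 = 0.027 rad/s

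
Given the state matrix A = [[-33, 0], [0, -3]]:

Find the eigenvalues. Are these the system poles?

For diagonal matrix, eigenvalues are diagonal entries: λ₁ = -33, λ₂ = -3. Eigenvalues of A = system poles.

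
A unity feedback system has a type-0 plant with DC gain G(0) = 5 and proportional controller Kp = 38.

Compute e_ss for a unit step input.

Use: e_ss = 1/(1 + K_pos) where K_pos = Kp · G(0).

K_pos = Kp · G(0) = 38 × 5 = 190. e_ss = 1/(1 + 190) = 0.0052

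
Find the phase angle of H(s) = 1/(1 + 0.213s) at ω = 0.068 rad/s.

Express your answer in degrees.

Phase = -arctan(ωτ) = -arctan(0.068 × 0.213) = -0.8°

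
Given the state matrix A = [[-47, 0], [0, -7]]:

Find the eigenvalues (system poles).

For diagonal matrix, eigenvalues are diagonal entries: λ₁ = -47, λ₂ = -7.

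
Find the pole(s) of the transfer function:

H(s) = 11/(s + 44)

Pole is where denominator = 0: s + 44 = 0, so s = -44.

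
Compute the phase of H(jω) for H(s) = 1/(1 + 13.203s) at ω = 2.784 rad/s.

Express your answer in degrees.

Phase = -arctan(ωτ) = -arctan(2.784 × 13.203) = -88.4°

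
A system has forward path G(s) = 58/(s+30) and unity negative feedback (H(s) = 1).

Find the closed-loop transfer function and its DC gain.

T(s) = G/(1+GH) = [58/(s+30)] / [1 + 58/(s+30)] = 58/(s+30+58) = 58/(s+88). DC gain = 58/88 = 0.6591.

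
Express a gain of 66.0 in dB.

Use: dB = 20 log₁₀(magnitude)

dB = 20 log₁₀(66.0) = 36.4 dB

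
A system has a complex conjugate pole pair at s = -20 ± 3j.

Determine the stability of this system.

Real part of poles is -20 (< 0, left half-plane). Stable.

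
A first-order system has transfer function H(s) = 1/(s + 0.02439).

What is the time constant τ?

For H(s) = 1/(s + 1/τ), the pole is at -1/τ = -0.02439, so τ = 1/0.02439 = 41 s.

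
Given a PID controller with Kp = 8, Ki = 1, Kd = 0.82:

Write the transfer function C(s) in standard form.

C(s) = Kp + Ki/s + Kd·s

Substituting values: C(s) = 8 + 1/s + 0.82s = (0.82s² + 8s + 1)/s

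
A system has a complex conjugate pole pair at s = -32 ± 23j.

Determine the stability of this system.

Real part of poles is -32 (< 0, left half-plane). Stable.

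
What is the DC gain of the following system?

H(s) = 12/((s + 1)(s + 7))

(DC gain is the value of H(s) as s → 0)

DC gain = H(0) = 12/(1 × 7) = 12/7 = 1.7143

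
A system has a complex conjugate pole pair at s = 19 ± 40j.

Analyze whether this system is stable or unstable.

Real part of poles is 19 (> 0, right half-plane). Unstable.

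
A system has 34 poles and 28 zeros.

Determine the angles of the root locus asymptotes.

n - m = 34 - 28 = 6. Angles: θk = (2k + 1)·180°/6 = 30°, 90°, 150°, 210°, 270°, 330°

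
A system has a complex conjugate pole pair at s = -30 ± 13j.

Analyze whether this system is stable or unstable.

Real part of poles is -30 (< 0, left half-plane). Stable.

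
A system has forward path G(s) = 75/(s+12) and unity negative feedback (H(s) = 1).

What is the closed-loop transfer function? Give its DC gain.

T(s) = G/(1+GH) = [75/(s+12)] / [1 + 75/(s+12)] = 75/(s+12+75) = 75/(s+87). DC gain = 75/87 = 0.8621.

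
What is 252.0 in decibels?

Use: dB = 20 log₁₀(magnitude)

dB = 20 log₁₀(252.0) = 48.0 dB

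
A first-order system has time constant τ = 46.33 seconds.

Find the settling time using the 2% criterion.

For first-order system, 2% settling time ≈ 4τ = 4 × 46.33 = 185.32 s.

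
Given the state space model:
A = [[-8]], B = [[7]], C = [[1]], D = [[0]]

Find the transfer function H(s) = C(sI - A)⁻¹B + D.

(sI - A)⁻¹ = 1/(s + 8). H(s) = 1 × 7/(s + 8) + 0 = 7/(s + 8).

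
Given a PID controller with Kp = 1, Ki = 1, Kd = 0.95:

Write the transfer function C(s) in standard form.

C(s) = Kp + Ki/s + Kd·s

Substituting values: C(s) = 1 + 1/s + 0.95s = (0.95s² + s + 1)/s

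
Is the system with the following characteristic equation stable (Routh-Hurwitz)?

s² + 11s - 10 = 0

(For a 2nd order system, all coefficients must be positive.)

Coefficients: 1, 11, -10. c=-10 not positive, so system is unstable.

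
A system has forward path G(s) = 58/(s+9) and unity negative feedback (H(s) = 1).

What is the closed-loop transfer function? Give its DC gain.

T(s) = G/(1+GH) = [58/(s+9)] / [1 + 58/(s+9)] = 58/(s+9+58) = 58/(s+67). DC gain = 58/67 = 0.8657.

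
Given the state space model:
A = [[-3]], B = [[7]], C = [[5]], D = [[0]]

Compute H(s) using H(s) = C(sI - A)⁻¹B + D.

(sI - A)⁻¹ = 1/(s + 3). H(s) = 5 × 7/(s + 3) + 0 = 35/(s + 3).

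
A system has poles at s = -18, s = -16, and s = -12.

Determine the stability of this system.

All poles are in the left half-plane. System is stable.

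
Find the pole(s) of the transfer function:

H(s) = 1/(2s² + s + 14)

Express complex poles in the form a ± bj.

Discriminant = 1² - 4×2×14 = 1 - 112 = -111 < 0, so the poles are a complex conjugate pair s = (-1 ± j√111)/(2×2). Real part = -1/(2×2) = -1/4 = -0.25; imaginary part = ±√111/(2×2) ≈ 2.6339. Poles: s = -0.25 ± 2.6339j.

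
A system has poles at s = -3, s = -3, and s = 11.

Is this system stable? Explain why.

Pole(s) at s = 11 are not in the left half-plane. System is unstable.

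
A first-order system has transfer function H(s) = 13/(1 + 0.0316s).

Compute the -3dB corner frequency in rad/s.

Corner frequency = 1/τ = 1/0.0316 = 31.646 rad/s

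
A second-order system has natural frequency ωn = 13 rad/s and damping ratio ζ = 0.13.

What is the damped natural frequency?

ωd = ωn√(1 - ζ²) = 13√(1 - 0.13²) = 12.89 rad/s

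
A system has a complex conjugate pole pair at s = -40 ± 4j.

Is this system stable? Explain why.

Real part of poles is -40 (< 0, left half-plane). Stable.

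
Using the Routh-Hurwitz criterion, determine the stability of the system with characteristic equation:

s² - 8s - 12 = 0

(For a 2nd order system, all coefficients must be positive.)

Coefficients: 1, -8, -12. b=-8, c=-12 not positive, so system is unstable.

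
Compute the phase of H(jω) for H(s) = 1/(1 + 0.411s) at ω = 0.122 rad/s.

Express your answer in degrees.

Phase = -arctan(ωτ) = -arctan(0.122 × 0.411) = -2.9°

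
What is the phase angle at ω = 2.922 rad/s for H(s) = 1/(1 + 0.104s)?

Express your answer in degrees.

Phase = -arctan(ωτ) = -arctan(2.922 × 0.104) = -16.9°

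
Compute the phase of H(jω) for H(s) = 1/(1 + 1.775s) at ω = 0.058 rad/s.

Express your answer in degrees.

Phase = -arctan(ωτ) = -arctan(0.058 × 1.775) = -5.9°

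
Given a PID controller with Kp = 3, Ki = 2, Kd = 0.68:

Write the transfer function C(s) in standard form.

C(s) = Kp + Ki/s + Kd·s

Substituting values: C(s) = 3 + 2/s + 0.68s = (0.68s² + 3s + 2)/s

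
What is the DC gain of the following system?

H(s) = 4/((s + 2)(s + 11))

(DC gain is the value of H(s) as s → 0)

DC gain = H(0) = 4/(2 × 11) = 4/22 = 0.1818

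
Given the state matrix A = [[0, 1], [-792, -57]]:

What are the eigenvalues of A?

det(A - λI) = λ² - (-57)λ + 792 = (λ - (-33))(λ - (-24)). Eigenvalues: -33, -24.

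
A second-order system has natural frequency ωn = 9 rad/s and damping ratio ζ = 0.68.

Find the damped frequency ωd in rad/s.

ωd = ωn√(1 - ζ²) = 9√(1 - 0.68²) = 6.6 rad/s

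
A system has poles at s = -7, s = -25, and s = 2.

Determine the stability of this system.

Pole(s) at s = 2 are not in the left half-plane. System is unstable.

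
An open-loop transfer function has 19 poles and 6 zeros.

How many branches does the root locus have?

Root locus has n branches where n = number of poles = 19.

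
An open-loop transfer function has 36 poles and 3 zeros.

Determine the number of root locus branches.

Root locus has n branches where n = number of poles = 36.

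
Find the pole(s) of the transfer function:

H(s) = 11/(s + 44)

Pole is where denominator = 0: s + 44 = 0, so s = -44.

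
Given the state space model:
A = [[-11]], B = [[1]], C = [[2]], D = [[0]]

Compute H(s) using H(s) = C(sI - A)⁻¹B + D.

(sI - A)⁻¹ = 1/(s + 11). H(s) = 2 × 1/(s + 11) + 0 = 2/(s + 11).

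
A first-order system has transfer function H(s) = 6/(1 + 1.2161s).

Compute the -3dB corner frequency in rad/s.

Corner frequency = 1/τ = 1/1.2161 = 0.822 rad/s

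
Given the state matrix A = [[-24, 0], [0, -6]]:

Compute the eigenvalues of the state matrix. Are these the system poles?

For diagonal matrix, eigenvalues are diagonal entries: λ₁ = -24, λ₂ = -6. Eigenvalues of A = system poles.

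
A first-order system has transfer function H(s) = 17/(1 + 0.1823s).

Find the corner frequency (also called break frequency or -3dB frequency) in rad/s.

Corner frequency = 1/τ = 1/0.1823 = 5.485 rad/s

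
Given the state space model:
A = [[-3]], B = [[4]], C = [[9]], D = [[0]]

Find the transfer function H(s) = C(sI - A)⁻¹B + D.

(sI - A)⁻¹ = 1/(s + 3). H(s) = 9 × 4/(s + 3) + 0 = 36/(s + 3).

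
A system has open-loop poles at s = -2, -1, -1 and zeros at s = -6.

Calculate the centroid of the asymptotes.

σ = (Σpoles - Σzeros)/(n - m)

σ = (Σpoles - Σzeros)/(n - m) = (-4 - (-6))/(3 - 1) = 2/2 = 1.0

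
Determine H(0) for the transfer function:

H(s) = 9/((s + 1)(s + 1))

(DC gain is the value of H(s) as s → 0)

DC gain = H(0) = 9/(1 × 1) = 9/1 = 9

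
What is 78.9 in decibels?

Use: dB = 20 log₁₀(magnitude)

dB = 20 log₁₀(78.9) = 37.9 dB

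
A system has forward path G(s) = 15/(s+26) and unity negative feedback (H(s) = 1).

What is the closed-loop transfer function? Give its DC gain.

T(s) = G/(1+GH) = [15/(s+26)] / [1 + 15/(s+26)] = 15/(s+26+15) = 15/(s+41). DC gain = 15/41 = 0.3659.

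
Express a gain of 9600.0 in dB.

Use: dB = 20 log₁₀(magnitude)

dB = 20 log₁₀(9600.0) = 79.6 dB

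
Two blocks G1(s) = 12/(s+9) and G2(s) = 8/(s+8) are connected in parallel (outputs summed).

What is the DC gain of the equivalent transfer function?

Parallel: G_eq = G1 + G2. DC gain = G1(0) + G2(0) = 12/9 + 8/8 = 1.3333 + 1 = 2.3333.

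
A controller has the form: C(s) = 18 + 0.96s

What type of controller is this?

This is a Proportional-Derivative (PD) controller.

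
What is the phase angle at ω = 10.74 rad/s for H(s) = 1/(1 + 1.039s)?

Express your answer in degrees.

Phase = -arctan(ωτ) = -arctan(10.74 × 1.039) = -84.9°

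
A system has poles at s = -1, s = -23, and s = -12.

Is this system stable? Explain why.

All poles are in the left half-plane. System is stable.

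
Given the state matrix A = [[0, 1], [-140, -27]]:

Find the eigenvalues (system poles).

det(A - λI) = λ² - (-27)λ + 140 = (λ - (-7))(λ - (-20)). Eigenvalues: -7, -20.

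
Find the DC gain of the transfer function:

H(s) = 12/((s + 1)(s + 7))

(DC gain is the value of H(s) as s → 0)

DC gain = H(0) = 12/(1 × 7) = 12/7 = 1.7143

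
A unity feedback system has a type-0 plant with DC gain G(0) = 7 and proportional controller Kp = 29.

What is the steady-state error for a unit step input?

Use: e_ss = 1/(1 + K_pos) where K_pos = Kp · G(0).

K_pos = Kp · G(0) = 29 × 7 = 203. e_ss = 1/(1 + 203) = 0.0049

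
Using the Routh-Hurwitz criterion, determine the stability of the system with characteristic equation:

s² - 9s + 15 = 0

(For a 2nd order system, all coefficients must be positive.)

Coefficients: 1, -9, 15. b=-9 not positive, so system is unstable.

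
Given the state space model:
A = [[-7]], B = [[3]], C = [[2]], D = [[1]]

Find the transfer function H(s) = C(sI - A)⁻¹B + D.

(sI - A)⁻¹ = 1/(s + 7). H(s) = 2×3/(s + 7) + 1 = (s + 13)/(s + 7).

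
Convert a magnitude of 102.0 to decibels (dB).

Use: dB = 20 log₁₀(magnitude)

dB = 20 log₁₀(102.0) = 40.2 dB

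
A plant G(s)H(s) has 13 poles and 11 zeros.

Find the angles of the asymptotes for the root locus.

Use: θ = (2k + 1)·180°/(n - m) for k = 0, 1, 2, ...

n - m = 13 - 11 = 2. Angles: θk = (2k + 1)·180°/2 = 90°, 270°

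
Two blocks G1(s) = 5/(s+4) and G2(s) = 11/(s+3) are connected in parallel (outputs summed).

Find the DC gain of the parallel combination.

Parallel: G_eq = G1 + G2. DC gain = G1(0) + G2(0) = 5/4 + 11/3 = 1.25 + 3.6667 = 4.9167.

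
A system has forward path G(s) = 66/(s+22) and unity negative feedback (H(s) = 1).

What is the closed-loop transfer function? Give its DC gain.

T(s) = G/(1+GH) = [66/(s+22)] / [1 + 66/(s+22)] = 66/(s+22+66) = 66/(s+88). DC gain = 66/88 = 0.75.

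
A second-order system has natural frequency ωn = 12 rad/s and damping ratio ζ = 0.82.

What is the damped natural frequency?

ωd = ωn√(1 - ζ²) = 12√(1 - 0.82²) = 6.87 rad/s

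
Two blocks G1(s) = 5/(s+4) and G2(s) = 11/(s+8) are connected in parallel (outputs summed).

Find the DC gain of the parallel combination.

Parallel: G_eq = G1 + G2. DC gain = G1(0) + G2(0) = 5/4 + 11/8 = 1.25 + 1.375 = 2.625.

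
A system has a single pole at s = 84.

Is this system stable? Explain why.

Pole at s = 84 is in the right half-plane. Unstable.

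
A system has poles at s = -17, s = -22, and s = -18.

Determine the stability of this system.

All poles are in the left half-plane. System is stable.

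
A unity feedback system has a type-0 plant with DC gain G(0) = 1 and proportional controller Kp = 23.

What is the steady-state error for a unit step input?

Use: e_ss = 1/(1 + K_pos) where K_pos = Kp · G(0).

K_pos = Kp · G(0) = 23 × 1 = 23. e_ss = 1/(1 + 23) = 0.0417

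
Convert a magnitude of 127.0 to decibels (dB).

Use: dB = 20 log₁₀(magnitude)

dB = 20 log₁₀(127.0) = 42.1 dB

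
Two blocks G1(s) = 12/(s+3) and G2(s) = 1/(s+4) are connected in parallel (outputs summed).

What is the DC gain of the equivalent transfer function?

Parallel: G_eq = G1 + G2. DC gain = G1(0) + G2(0) = 12/3 + 1/4 = 4 + 0.25 = 4.25.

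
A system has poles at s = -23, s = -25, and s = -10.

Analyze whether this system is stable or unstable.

All poles are in the left half-plane. System is stable.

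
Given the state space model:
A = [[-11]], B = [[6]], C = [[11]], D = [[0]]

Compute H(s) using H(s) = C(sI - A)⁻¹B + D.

(sI - A)⁻¹ = 1/(s + 11). H(s) = 11 × 6/(s + 11) + 0 = 66/(s + 11).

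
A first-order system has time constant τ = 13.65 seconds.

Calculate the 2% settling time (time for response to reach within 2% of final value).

For first-order system, 2% settling time ≈ 4τ = 4 × 13.65 = 54.6 s.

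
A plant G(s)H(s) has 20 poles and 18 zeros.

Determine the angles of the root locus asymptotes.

n - m = 20 - 18 = 2. Angles: θk = (2k + 1)·180°/2 = 90°, 270°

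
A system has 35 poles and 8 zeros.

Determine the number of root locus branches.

Root locus has n branches where n = number of poles = 35.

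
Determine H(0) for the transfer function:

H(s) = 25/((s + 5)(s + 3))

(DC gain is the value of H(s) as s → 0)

DC gain = H(0) = 25/(5 × 3) = 25/15 = 1.6667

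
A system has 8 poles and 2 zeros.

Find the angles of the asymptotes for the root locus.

n - m = 8 - 2 = 6. Angles: θk = (2k + 1)·180°/6 = 30°, 90°, 150°, 210°, 270°, 330°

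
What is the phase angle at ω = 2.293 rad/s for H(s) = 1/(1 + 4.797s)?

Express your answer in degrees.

Phase = -arctan(ωτ) = -arctan(2.293 × 4.797) = -84.8°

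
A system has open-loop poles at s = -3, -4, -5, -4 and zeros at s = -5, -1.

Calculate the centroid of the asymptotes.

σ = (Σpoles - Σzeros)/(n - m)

σ = (Σpoles - Σzeros)/(n - m) = (-16 - (-6))/(4 - 2) = -10/2 = -5.0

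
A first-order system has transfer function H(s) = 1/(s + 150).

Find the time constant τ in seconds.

For H(s) = 1/(s + 1/τ), the pole is at -1/τ = -150, so τ = 1/150 = 0.0067 s.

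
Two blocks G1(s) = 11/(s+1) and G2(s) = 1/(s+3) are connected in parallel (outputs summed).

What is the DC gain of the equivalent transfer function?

Parallel: G_eq = G1 + G2. DC gain = G1(0) + G2(0) = 11/1 + 1/3 = 11 + 0.3333 = 11.3333.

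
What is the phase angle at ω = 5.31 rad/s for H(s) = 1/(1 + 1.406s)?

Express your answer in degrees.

Phase = -arctan(ωτ) = -arctan(5.31 × 1.406) = -82.4°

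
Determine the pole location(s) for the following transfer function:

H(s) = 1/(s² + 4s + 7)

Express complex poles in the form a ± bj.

Discriminant = 4² - 4×1×7 = 16 - 28 = -12 < 0, so the poles are a complex conjugate pair s = (-4 ± j√12)/(2×1). Real part = -4/(2×1) = -4/2 = -2; imaginary part = ±√12/(2×1) ≈ 1.7321. Poles: s = -2 ± 1.7321j.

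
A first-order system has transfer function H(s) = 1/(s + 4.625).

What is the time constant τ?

For H(s) = 1/(s + 1/τ), the pole is at -1/τ = -4.625, so τ = 1/4.625 = 0.2162 s.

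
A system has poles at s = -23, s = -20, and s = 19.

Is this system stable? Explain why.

Pole(s) at s = 19 are not in the left half-plane. System is unstable.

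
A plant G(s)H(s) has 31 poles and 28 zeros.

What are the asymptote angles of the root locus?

n - m = 31 - 28 = 3. Angles: θk = (2k + 1)·180°/3 = 60°, 180°, 300°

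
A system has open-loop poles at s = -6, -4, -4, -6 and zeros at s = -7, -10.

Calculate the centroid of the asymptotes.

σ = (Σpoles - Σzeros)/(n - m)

σ = (Σpoles - Σzeros)/(n - m) = (-20 - (-17))/(4 - 2) = -3/2 = -1.5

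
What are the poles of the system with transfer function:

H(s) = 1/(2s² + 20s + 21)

Discriminant = 20² - 4×2×21 = 400 - 168 = 232 > 0, so two distinct real poles. Using quadratic formula: s = (-20 ± √232)/(2×2) = (-20 ± √232)/4, with √232 ≈ 15.2315. s₁ ≈ -1.1921, s₂ ≈ -8.8079. Poles: s₁ = -1.1921, s₂ = -8.8079.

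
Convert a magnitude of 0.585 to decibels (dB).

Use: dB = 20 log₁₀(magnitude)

dB = 20 log₁₀(0.585) = -4.7 dB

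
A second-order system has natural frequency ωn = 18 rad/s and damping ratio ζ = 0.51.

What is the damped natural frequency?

ωd = ωn√(1 - ζ²) = 18√(1 - 0.51²) = 15.48 rad/s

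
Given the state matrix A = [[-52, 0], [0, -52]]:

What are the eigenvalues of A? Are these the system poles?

For diagonal matrix, eigenvalues are diagonal entries: λ₁ = -52, λ₂ = -52. Eigenvalues of A = system poles.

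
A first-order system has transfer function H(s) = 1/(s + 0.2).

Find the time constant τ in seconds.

For H(s) = 1/(s + 1/τ), the pole is at -1/τ = -0.2, so τ = 1/0.2 = 5 s.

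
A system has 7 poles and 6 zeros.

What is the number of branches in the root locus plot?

Root locus has n branches where n = number of poles = 7.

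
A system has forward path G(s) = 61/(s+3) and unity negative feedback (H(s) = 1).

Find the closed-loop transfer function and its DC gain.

T(s) = G/(1+GH) = [61/(s+3)] / [1 + 61/(s+3)] = 61/(s+3+61) = 61/(s+64). DC gain = 61/64 = 0.953125.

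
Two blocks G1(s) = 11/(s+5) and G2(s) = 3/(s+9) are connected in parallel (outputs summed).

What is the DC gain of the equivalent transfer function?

Parallel: G_eq = G1 + G2. DC gain = G1(0) + G2(0) = 11/5 + 3/9 = 2.2 + 0.3333 = 2.5333.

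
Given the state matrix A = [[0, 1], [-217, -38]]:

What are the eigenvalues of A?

det(A - λI) = λ² - (-38)λ + 217 = (λ - (-7))(λ - (-31)). Eigenvalues: -7, -31.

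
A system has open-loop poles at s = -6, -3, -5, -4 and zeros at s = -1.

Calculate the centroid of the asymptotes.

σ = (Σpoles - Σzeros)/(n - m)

σ = (Σpoles - Σzeros)/(n - m) = (-18 - (-1))/(4 - 1) = -17/3 = -5.67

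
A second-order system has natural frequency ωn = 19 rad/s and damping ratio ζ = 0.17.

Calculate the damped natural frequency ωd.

ωd = ωn√(1 - ζ²) = 19√(1 - 0.17²) = 18.72 rad/s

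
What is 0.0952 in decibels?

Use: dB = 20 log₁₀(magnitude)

dB = 20 log₁₀(0.0952) = -20.4 dB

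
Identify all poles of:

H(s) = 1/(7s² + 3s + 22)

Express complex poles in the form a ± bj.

Discriminant = 3² - 4×7×22 = 9 - 616 = -607 < 0, so the poles are a complex conjugate pair s = (-3 ± j√607)/(2×7). Real part = -3/(2×7) = -3/14 ≈ -0.2143; imaginary part = ±√607/(2×7) ≈ 1.7598. Poles: s = -0.2143 ± 1.7598j.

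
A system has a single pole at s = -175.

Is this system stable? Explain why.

Pole at s = -175 is in the left half-plane. Stable.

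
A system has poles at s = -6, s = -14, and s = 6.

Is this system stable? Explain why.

Pole(s) at s = 6 are not in the left half-plane. System is unstable.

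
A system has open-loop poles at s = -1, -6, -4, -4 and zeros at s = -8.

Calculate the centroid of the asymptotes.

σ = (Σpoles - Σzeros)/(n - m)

σ = (Σpoles - Σzeros)/(n - m) = (-15 - (-8))/(4 - 1) = -7/3 = -2.33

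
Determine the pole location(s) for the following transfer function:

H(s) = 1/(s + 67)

Pole is where denominator = 0: s + 67 = 0, so s = -67.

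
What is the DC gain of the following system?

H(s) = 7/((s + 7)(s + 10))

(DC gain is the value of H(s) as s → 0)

DC gain = H(0) = 7/(7 × 10) = 7/70 = 0.1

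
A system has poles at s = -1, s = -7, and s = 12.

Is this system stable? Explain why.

Pole(s) at s = 12 are not in the left half-plane. System is unstable.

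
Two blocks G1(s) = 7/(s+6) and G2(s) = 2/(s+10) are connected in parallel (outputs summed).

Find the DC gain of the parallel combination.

Parallel: G_eq = G1 + G2. DC gain = G1(0) + G2(0) = 7/6 + 2/10 = 1.1667 + 0.2 = 1.3667.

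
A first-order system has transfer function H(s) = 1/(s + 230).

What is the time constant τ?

For H(s) = 1/(s + 1/τ), the pole is at -1/τ = -230, so τ = 1/230 = 0.0043 s.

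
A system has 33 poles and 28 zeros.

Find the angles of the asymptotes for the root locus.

n - m = 33 - 28 = 5. Angles: θk = (2k + 1)·180°/5 = 36°, 108°, 180°, 252°, 324°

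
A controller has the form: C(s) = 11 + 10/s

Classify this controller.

This is a Proportional-Integral (PI) controller.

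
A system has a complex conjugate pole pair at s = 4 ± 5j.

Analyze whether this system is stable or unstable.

Real part of poles is 4 (> 0, right half-plane). Unstable.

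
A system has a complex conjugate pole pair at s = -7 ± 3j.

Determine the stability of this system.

Real part of poles is -7 (< 0, left half-plane). Stable.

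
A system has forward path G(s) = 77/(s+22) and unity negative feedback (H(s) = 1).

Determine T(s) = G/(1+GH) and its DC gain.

T(s) = G/(1+GH) = [77/(s+22)] / [1 + 77/(s+22)] = 77/(s+22+77) = 77/(s+99). DC gain = 77/99 = 0.7778.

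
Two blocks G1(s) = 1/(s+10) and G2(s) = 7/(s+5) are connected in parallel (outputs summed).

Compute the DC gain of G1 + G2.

Parallel: G_eq = G1 + G2. DC gain = G1(0) + G2(0) = 1/10 + 7/5 = 0.1 + 1.4 = 1.5.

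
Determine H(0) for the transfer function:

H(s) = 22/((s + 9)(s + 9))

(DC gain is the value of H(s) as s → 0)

DC gain = H(0) = 22/(9 × 9) = 22/81 = 0.2716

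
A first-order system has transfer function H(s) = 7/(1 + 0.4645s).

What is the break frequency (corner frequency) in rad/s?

Corner frequency = 1/τ = 1/0.4645 = 2.153 rad/s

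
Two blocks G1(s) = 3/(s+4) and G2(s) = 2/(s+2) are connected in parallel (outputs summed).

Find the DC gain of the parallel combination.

Parallel: G_eq = G1 + G2. DC gain = G1(0) + G2(0) = 3/4 + 2/2 = 0.75 + 1 = 1.75.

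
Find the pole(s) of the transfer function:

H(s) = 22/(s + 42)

Pole is where denominator = 0: s + 42 = 0, so s = -42.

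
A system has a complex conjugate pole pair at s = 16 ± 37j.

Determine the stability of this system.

Real part of poles is 16 (> 0, right half-plane). Unstable.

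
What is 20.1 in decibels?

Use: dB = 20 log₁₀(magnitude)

dB = 20 log₁₀(20.1) = 26.1 dB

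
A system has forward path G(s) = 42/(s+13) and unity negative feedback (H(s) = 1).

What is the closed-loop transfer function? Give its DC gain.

T(s) = G/(1+GH) = [42/(s+13)] / [1 + 42/(s+13)] = 42/(s+13+42) = 42/(s+55). DC gain = 42/55 = 0.7636.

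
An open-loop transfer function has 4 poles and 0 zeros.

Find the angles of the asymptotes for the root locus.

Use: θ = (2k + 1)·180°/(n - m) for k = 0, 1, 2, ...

n - m = 4 - 0 = 4. Angles: θk = (2k + 1)·180°/4 = 45°, 135°, 225°, 315°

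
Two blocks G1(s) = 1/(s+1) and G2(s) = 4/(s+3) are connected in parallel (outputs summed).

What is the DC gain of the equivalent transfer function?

Parallel: G_eq = G1 + G2. DC gain = G1(0) + G2(0) = 1/1 + 4/3 = 1 + 1.3333 = 2.3333.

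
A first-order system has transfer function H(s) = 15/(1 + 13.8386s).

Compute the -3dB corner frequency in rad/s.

Corner frequency = 1/τ = 1/13.8386 = 0.072 rad/s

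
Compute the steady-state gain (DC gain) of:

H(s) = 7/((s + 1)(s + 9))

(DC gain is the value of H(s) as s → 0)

DC gain = H(0) = 7/(1 × 9) = 7/9 = 0.7778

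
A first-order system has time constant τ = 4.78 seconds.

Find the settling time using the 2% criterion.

For first-order system, 2% settling time ≈ 4τ = 4 × 4.78 = 19.12 s.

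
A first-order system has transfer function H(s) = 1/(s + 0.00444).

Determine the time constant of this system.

For H(s) = 1/(s + 1/τ), the pole is at -1/τ = -0.00444, so τ = 1/0.00444 = 225.2 s.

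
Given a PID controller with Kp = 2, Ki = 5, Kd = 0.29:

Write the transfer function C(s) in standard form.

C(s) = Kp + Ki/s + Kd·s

Substituting values: C(s) = 2 + 5/s + 0.29s = (0.29s² + 2s + 5)/s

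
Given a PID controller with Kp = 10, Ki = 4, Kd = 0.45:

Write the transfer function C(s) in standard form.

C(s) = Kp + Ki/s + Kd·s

Substituting values: C(s) = 10 + 4/s + 0.45s = (0.45s² + 10s + 4)/s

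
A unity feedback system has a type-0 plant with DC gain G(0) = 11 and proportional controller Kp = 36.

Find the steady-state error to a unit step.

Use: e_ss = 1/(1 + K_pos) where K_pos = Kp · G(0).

K_pos = Kp · G(0) = 36 × 11 = 396. e_ss = 1/(1 + 396) = 0.0025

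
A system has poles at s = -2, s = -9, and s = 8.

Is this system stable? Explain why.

Pole(s) at s = 8 are not in the left half-plane. System is unstable.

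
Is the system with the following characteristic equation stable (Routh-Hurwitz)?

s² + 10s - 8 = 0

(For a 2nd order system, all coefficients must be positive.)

Coefficients: 1, 10, -8. c=-8 not positive, so system is unstable.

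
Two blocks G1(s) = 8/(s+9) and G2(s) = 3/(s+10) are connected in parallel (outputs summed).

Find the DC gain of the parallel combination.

Parallel: G_eq = G1 + G2. DC gain = G1(0) + G2(0) = 8/9 + 3/10 = 0.8889 + 0.3 = 1.1889.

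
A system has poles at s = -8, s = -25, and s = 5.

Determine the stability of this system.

Pole(s) at s = 5 are not in the left half-plane. System is unstable.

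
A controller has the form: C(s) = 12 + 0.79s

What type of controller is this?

This is a Proportional-Derivative (PD) controller.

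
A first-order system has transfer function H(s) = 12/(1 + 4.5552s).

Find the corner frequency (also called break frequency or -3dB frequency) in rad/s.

Corner frequency = 1/τ = 1/4.5552 = 0.22 rad/s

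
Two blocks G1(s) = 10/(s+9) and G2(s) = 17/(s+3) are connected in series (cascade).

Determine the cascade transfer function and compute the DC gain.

Series: multiply transfer functions. G_eq = 10/(s+9) × 17/(s+3) = 170/((s+9)(s+3)). DC gain = 170/(9×3) = 6.2963.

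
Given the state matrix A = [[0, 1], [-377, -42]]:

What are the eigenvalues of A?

det(A - λI) = λ² - (-42)λ + 377 = (λ - (-13))(λ - (-29)). Eigenvalues: -13, -29.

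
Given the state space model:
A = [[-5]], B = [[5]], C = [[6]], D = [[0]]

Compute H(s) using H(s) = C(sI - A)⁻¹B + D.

(sI - A)⁻¹ = 1/(s + 5). H(s) = 6 × 5/(s + 5) + 0 = 30/(s + 5).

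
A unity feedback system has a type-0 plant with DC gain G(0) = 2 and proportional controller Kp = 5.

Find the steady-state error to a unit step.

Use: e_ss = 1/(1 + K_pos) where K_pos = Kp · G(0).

K_pos = Kp · G(0) = 5 × 2 = 10. e_ss = 1/(1 + 10) = 0.0909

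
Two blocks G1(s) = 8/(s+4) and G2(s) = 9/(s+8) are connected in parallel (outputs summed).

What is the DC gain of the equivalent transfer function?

Parallel: G_eq = G1 + G2. DC gain = G1(0) + G2(0) = 8/4 + 9/8 = 2 + 1.125 = 3.125.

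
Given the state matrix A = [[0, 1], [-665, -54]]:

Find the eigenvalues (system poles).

det(A - λI) = λ² - (-54)λ + 665 = (λ - (-19))(λ - (-35)). Eigenvalues: -19, -35.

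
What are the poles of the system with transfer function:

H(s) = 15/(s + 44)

Pole is where denominator = 0: s + 44 = 0, so s = -44.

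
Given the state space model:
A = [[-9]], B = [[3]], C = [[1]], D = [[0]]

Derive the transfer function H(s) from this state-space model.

(sI - A)⁻¹ = 1/(s + 9). H(s) = 1 × 3/(s + 9) + 0 = 3/(s + 9).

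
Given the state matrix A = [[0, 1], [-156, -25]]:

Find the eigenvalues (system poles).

det(A - λI) = λ² - (-25)λ + 156 = (λ - (-12))(λ - (-13)). Eigenvalues: -12, -13.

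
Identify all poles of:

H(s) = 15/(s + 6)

Pole is where denominator = 0: s + 6 = 0, so s = -6.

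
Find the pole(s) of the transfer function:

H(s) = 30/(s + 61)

Pole is where denominator = 0: s + 61 = 0, so s = -61.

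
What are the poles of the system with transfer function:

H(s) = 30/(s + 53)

Pole is where denominator = 0: s + 53 = 0, so s = -53.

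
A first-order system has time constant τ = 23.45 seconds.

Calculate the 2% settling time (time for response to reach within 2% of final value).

For first-order system, 2% settling time ≈ 4τ = 4 × 23.45 = 93.8 s.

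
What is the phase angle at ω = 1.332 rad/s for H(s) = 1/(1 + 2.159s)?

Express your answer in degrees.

Phase = -arctan(ωτ) = -arctan(1.332 × 2.159) = -70.8°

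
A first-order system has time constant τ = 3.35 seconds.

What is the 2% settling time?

For first-order system, 2% settling time ≈ 4τ = 4 × 3.35 = 13.4 s.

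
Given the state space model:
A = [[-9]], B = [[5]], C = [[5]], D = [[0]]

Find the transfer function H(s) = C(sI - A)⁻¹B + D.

(sI - A)⁻¹ = 1/(s + 9). H(s) = 5 × 5/(s + 9) + 0 = 25/(s + 9).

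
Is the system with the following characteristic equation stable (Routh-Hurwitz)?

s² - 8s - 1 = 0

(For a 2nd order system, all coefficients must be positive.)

Coefficients: 1, -8, -1. b=-8, c=-1 not positive, so system is unstable.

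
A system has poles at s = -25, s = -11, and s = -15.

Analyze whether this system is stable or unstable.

All poles are in the left half-plane. System is stable.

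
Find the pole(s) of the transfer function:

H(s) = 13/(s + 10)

Pole is where denominator = 0: s + 10 = 0, so s = -10.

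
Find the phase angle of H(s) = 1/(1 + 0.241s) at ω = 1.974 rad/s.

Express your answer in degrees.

Phase = -arctan(ωτ) = -arctan(1.974 × 0.241) = -25.4°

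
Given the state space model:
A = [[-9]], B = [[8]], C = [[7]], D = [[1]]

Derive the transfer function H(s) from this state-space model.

(sI - A)⁻¹ = 1/(s + 9). H(s) = 7×8/(s + 9) + 1 = (s + 65)/(s + 9).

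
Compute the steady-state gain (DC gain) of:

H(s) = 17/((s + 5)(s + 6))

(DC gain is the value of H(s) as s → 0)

DC gain = H(0) = 17/(5 × 6) = 17/30 = 0.5667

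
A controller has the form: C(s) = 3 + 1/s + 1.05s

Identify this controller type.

This is a Proportional-Integral-Derivative (PID) controller.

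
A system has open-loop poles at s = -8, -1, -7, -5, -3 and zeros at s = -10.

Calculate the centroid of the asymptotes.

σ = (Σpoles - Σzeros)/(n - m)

σ = (Σpoles - Σzeros)/(n - m) = (-24 - (-10))/(5 - 1) = -14/4 = -3.5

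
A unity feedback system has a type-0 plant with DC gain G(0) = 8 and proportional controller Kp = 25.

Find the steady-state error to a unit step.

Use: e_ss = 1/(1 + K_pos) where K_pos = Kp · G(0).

K_pos = Kp · G(0) = 25 × 8 = 200. e_ss = 1/(1 + 200) = 0.0050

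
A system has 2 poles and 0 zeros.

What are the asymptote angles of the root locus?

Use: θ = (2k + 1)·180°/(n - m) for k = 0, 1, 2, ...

n - m = 2 - 0 = 2. Angles: θk = (2k + 1)·180°/2 = 90°, 270°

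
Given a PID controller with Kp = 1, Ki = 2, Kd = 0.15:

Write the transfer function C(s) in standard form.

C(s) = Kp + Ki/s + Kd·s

Substituting values: C(s) = 1 + 2/s + 0.15s = (0.15s² + s + 2)/s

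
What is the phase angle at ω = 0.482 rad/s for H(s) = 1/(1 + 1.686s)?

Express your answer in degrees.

Phase = -arctan(ωτ) = -arctan(0.482 × 1.686) = -39.1°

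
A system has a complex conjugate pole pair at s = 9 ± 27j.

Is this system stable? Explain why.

Real part of poles is 9 (> 0, right half-plane). Unstable.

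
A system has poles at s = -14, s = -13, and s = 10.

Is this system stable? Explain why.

Pole(s) at s = 10 are not in the left half-plane. System is unstable.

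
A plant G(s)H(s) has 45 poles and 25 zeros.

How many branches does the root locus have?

Root locus has n branches where n = number of poles = 45.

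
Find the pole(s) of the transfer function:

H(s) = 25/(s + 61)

Pole is where denominator = 0: s + 61 = 0, so s = -61.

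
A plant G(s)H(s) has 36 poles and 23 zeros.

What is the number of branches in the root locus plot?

Root locus has n branches where n = number of poles = 36.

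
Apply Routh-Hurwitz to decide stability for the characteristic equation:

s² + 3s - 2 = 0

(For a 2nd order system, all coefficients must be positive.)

Coefficients: 1, 3, -2. c=-2 not positive, so system is unstable.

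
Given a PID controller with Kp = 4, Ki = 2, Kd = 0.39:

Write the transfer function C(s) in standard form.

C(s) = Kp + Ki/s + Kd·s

Substituting values: C(s) = 4 + 2/s + 0.39s = (0.39s² + 4s + 2)/s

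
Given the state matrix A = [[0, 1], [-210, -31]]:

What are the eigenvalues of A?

det(A - λI) = λ² - (-31)λ + 210 = (λ - (-21))(λ - (-10)). Eigenvalues: -21, -10.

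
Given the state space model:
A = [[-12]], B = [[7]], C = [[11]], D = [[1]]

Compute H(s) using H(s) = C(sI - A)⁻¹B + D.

(sI - A)⁻¹ = 1/(s + 12). H(s) = 11×7/(s + 12) + 1 = (s + 89)/(s + 12).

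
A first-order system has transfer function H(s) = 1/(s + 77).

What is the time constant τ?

For H(s) = 1/(s + 1/τ), the pole is at -1/τ = -77, so τ = 1/77 = 0.0130 s.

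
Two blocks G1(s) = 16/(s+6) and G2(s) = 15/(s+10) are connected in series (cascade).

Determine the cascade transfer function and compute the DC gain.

Series: multiply transfer functions. G_eq = 16/(s+6) × 15/(s+10) = 240/((s+6)(s+10)). DC gain = 240/(6×10) = 4.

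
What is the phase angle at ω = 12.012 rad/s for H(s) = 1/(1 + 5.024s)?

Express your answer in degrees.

Phase = -arctan(ωτ) = -arctan(12.012 × 5.024) = -89.1°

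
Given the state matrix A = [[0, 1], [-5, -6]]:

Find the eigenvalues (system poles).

det(A - λI) = λ² - (-6)λ + 5 = (λ - (-5))(λ - (-1)). Eigenvalues: -5, -1.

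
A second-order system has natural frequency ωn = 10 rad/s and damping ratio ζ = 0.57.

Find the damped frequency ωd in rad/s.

ωd = ωn√(1 - ζ²) = 10√(1 - 0.57²) = 8.22 rad/s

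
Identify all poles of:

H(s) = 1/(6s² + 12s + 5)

Discriminant = 12² - 4×6×5 = 144 - 120 = 24 > 0, so two distinct real poles. Using quadratic formula: s = (-12 ± √24)/(2×6) = (-12 ± √24)/12, with √24 ≈ 4.8990. s₁ ≈ -0.5918, s₂ ≈ -1.4082. Poles: s₁ = -0.5918, s₂ = -1.4082.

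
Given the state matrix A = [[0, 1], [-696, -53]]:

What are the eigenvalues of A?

det(A - λI) = λ² - (-53)λ + 696 = (λ - (-24))(λ - (-29)). Eigenvalues: -24, -29.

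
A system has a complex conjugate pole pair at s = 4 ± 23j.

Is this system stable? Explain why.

Real part of poles is 4 (> 0, right half-plane). Unstable.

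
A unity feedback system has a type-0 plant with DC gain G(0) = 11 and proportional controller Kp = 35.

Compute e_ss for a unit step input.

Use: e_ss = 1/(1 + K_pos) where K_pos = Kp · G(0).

K_pos = Kp · G(0) = 35 × 11 = 385. e_ss = 1/(1 + 385) = 0.0026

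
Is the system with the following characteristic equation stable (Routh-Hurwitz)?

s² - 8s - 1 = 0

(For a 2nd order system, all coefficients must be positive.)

Coefficients: 1, -8, -1. b=-8, c=-1 not positive, so system is unstable.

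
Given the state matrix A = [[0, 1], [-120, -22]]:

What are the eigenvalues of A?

det(A - λI) = λ² - (-22)λ + 120 = (λ - (-12))(λ - (-10)). Eigenvalues: -12, -10.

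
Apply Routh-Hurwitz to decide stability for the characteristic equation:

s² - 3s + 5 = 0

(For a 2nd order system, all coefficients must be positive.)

Coefficients: 1, -3, 5. b=-3 not positive, so system is unstable.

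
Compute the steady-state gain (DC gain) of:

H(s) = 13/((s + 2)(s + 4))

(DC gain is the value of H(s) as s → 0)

DC gain = H(0) = 13/(2 × 4) = 13/8 = 1.625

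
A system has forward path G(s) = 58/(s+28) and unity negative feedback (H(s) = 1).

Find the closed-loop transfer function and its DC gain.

T(s) = G/(1+GH) = [58/(s+28)] / [1 + 58/(s+28)] = 58/(s+28+58) = 58/(s+86). DC gain = 58/86 = 0.6744.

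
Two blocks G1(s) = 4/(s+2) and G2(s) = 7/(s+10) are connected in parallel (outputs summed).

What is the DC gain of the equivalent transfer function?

Parallel: G_eq = G1 + G2. DC gain = G1(0) + G2(0) = 4/2 + 7/10 = 2 + 0.7 = 2.7.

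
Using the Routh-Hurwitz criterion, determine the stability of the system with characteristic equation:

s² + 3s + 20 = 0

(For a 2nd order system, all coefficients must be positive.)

Coefficients: 1, 3, 20. All positive, so system is stable.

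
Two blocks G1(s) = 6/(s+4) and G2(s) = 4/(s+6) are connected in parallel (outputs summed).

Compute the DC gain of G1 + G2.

Parallel: G_eq = G1 + G2. DC gain = G1(0) + G2(0) = 6/4 + 4/6 = 1.5 + 0.6667 = 2.1667.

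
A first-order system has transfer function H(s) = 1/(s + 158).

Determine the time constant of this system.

For H(s) = 1/(s + 1/τ), the pole is at -1/τ = -158, so τ = 1/158 = 0.0063 s.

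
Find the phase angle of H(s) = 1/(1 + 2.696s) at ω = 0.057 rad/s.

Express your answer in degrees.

Phase = -arctan(ωτ) = -arctan(0.057 × 2.696) = -8.7°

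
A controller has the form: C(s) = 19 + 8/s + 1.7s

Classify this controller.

This is a Proportional-Integral-Derivative (PID) controller.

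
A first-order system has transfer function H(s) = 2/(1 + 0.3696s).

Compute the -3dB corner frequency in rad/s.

Corner frequency = 1/τ = 1/0.3696 = 2.706 rad/s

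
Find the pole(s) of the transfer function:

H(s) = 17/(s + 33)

Pole is where denominator = 0: s + 33 = 0, so s = -33.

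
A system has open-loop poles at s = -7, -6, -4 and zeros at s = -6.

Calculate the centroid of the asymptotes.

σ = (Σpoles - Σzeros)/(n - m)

σ = (Σpoles - Σzeros)/(n - m) = (-17 - (-6))/(3 - 1) = -11/2 = -5.5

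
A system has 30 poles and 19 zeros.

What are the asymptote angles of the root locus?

n - m = 30 - 19 = 11. Angles: θk = (2k + 1)·180°/11 = 16.36°, 49.09°, 81.82°, 114.55°, 147.27°, 180°, 212.73°, 245.45°, 278.18°, 310.91°, 343.64°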